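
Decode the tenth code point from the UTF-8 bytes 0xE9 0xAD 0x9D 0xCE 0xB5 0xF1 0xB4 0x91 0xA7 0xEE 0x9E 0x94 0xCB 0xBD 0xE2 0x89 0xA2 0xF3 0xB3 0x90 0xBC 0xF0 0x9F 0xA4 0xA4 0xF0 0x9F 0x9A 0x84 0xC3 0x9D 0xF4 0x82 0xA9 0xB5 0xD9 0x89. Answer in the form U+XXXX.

U+00DD

Offset 0: leading byte 0xE9 = 11101001 → 3-byte char #1 = E9 AD 9D.
Offset 3: leading byte 0xCE = 11001110 → 2-byte char #2 = CE B5.
Offset 5: leading byte 0xF1 = 11110001 → 4-byte char #3 = F1 B4 91 A7.
Offset 9: leading byte 0xEE = 11101110 → 3-byte char #4 = EE 9E 94.
Offset 12: leading byte 0xCB = 11001011 → 2-byte char #5 = CB BD.
Offset 14: leading byte 0xE2 = 11100010 → 3-byte char #6 = E2 89 A2.
Offset 17: leading byte 0xF3 = 11110011 → 4-byte char #7 = F3 B3 90 BC.
Offset 21: leading byte 0xF0 = 11110000 → 4-byte char #8 = F0 9F A4 A4.
Offset 25: leading byte 0xF0 = 11110000 → 4-byte char #9 = F0 9F 9A 84.
Offset 29: leading byte 0xC3 = 11000011 → 2-byte char #10 = C3 9D.
Leading byte 0xC3 = 11000011 matches 110xxxxx → 2-byte sequence.
Byte 1: 0xC3 = 11000011, payload 00011 (5 bits).
Byte 2: 0x9D = 10011101 (10xxxxxx ✓), payload 011101.
Concatenate: 00011011101 = 0xDD (11 bits → U+00DD).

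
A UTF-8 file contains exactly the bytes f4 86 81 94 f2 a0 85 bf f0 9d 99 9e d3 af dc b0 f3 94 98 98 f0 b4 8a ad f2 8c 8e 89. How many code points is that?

8

Byte at offset 0: 0xF4 = 11110100 → 4-byte char (#1). Advance 4.
Byte at offset 4: 0xF2 = 11110010 → 4-byte char (#2). Advance 4.
Byte at offset 8: 0xF0 = 11110000 → 4-byte char (#3). Advance 4.
Byte at offset 12: 0xD3 = 11010011 → 2-byte char (#4). Advance 2.
Byte at offset 14: 0xDC = 11011100 → 2-byte char (#5). Advance 2.
Byte at offset 16: 0xF3 = 11110011 → 4-byte char (#6). Advance 4.
Byte at offset 20: 0xF0 = 11110000 → 4-byte char (#7). Advance 4.
Byte at offset 24: 0xF2 = 11110010 → 4-byte char (#8). Advance 4.
Reached end at offset 28 after 8 code points.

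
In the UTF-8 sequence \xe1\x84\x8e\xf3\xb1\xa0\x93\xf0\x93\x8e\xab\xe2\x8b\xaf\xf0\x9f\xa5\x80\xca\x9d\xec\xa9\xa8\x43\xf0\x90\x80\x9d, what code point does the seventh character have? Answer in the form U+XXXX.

U+CA68

Offset 0: leading byte 0xE1 = 11100001 → 3-byte char #1 = E1 84 8E.
Offset 3: leading byte 0xF3 = 11110011 → 4-byte char #2 = F3 B1 A0 93.
Offset 7: leading byte 0xF0 = 11110000 → 4-byte char #3 = F0 93 8E AB.
Offset 11: leading byte 0xE2 = 11100010 → 3-byte char #4 = E2 8B AF.
Offset 14: leading byte 0xF0 = 11110000 → 4-byte char #5 = F0 9F A5 80.
Offset 18: leading byte 0xCA = 11001010 → 2-byte char #6 = CA 9D.
Offset 20: leading byte 0xEC = 11101100 → 3-byte char #7 = EC A9 A8.
Leading byte 0xEC = 11101100 matches 1110xxxx → 3-byte sequence.
Byte 1: 0xEC = 11101100, payload 1100 (4 bits).
Byte 2: 0xA9 = 10101001 (10xxxxxx ✓), payload 101001.
Byte 3: 0xA8 = 10101000 (10xxxxxx ✓), payload 101000.
Concatenate: 1100101001101000 = 0xCA68 (16 bits → U+CA68).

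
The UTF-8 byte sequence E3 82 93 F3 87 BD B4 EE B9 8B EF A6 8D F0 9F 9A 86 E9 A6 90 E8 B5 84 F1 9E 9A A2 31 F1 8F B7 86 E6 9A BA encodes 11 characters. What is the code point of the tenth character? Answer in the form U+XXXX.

U+4FDC6

Offset 0: leading byte 0xE3 = 11100011 → 3-byte char #1 = E3 82 93.
Offset 3: leading byte 0xF3 = 11110011 → 4-byte char #2 = F3 87 BD B4.
Offset 7: leading byte 0xEE = 11101110 → 3-byte char #3 = EE B9 8B.
Offset 10: leading byte 0xEF = 11101111 → 3-byte char #4 = EF A6 8D.
Offset 13: leading byte 0xF0 = 11110000 → 4-byte char #5 = F0 9F 9A 86.
Offset 17: leading byte 0xE9 = 11101001 → 3-byte char #6 = E9 A6 90.
Offset 20: leading byte 0xE8 = 11101000 → 3-byte char #7 = E8 B5 84.
Offset 23: leading byte 0xF1 = 11110001 → 4-byte char #8 = F1 9E 9A A2.
Offset 27: leading byte 0x31 = 00110001 → 1-byte char #9 = 31.
Offset 28: leading byte 0xF1 = 11110001 → 4-byte char #10 = F1 8F B7 86.
Leading byte 0xF1 = 11110001 matches 11110xxx → 4-byte sequence.
Byte 1: 0xF1 = 11110001, payload 001 (3 bits).
Byte 2: 0x8F = 10001111 (10xxxxxx ✓), payload 001111.
Byte 3: 0xB7 = 10110111 (10xxxxxx ✓), payload 110111.
Byte 4: 0x86 = 10000110 (10xxxxxx ✓), payload 000110.
Concatenate: 001001111110111000110 = 0x4FDC6 (21 bits → U+4FDC6).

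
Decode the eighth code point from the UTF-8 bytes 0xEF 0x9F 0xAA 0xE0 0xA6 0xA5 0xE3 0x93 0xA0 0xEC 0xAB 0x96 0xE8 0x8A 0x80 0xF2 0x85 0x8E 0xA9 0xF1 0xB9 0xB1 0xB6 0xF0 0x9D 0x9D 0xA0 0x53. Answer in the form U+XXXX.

Offset 0: leading byte 0xEF = 11101111 → 3-byte char #1 = EF 9F AA.
Offset 3: leading byte 0xE0 = 11100000 → 3-byte char #2 = E0 A6 A5.
Offset 6: leading byte 0xE3 = 11100011 → 3-byte char #3 = E3 93 A0.
Offset 9: leading byte 0xEC = 11101100 → 3-byte char #4 = EC AB 96.
Offset 12: leading byte 0xE8 = 11101000 → 3-byte char #5 = E8 8A 80.
Offset 15: leading byte 0xF2 = 11110010 → 4-byte char #6 = F2 85 8E A9.
Offset 19: leading byte 0xF1 = 11110001 → 4-byte char #7 = F1 B9 B1 B6.
Offset 23: leading byte 0xF0 = 11110000 → 4-byte char #8 = F0 9D 9D A0.
Leading byte 0xF0 = 11110000 matches 11110xxx → 4-byte sequence.
Byte 1: 0xF0 = 11110000, payload 000 (3 bits).
Byte 2: 0x9D = 10011101 (10xxxxxx ✓), payload 011101.
Byte 3: 0x9D = 10011101 (10xxxxxx ✓), payload 011101.
Byte 4: 0xA0 = 10100000 (10xxxxxx ✓), payload 100000.
Concatenate: 000011101011101100000 = 0x1D760 (21 bits → U+1D760).

U+1D760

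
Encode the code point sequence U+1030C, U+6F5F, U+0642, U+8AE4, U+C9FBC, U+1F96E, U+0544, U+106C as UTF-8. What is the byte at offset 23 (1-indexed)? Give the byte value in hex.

1-indexed offset 23 is 0-indexed offset 22.
U+1030C → 4-byte form F0 90 8C 8C at offsets 0–3.
U+6F5F → 3-byte form E6 BD 9F at offsets 4–6.
U+0642 → 2-byte form D9 82 at offsets 7–8.
U+8AE4 → 3-byte form E8 AB A4 at offsets 9–11.
U+C9FBC → 4-byte form F3 89 BE BC at offsets 12–15.
U+1F96E → 4-byte form F0 9F A5 AE at offsets 16–19.
U+0544 → 2-byte form D5 84 at offsets 20–21.
U+106C → 3-byte form E1 81 AC at offsets 22–24.
Offset 22 falls in char 8's range; it's byte 1 of E1 81 AC = 0xE1.

0xE1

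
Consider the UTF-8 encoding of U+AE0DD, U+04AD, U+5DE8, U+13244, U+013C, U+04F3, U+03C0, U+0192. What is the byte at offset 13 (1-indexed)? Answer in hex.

1-indexed offset 13 is 0-indexed offset 12.
U+AE0DD → 4-byte form F2 AE 83 9D at offsets 0–3.
U+04AD → 2-byte form D2 AD at offsets 4–5.
U+5DE8 → 3-byte form E5 B7 A8 at offsets 6–8.
U+13244 → 4-byte form F0 93 89 84 at offsets 9–12.
Offset 12 falls in char 4's range; it's byte 4 of F0 93 89 84 = 0x84.

0x84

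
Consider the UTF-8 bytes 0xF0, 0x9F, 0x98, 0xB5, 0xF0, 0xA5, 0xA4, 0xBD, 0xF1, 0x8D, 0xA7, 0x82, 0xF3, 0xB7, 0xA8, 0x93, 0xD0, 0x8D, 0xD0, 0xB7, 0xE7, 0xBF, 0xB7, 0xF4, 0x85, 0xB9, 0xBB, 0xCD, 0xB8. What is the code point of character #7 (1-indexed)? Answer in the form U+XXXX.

Offset 0: leading byte 0xF0 = 11110000 → 4-byte char #1 = F0 9F 98 B5.
Offset 4: leading byte 0xF0 = 11110000 → 4-byte char #2 = F0 A5 A4 BD.
Offset 8: leading byte 0xF1 = 11110001 → 4-byte char #3 = F1 8D A7 82.
Offset 12: leading byte 0xF3 = 11110011 → 4-byte char #4 = F3 B7 A8 93.
Offset 16: leading byte 0xD0 = 11010000 → 2-byte char #5 = D0 8D.
Offset 18: leading byte 0xD0 = 11010000 → 2-byte char #6 = D0 B7.
Offset 20: leading byte 0xE7 = 11100111 → 3-byte char #7 = E7 BF B7.
Leading byte 0xE7 = 11100111 matches 1110xxxx → 3-byte sequence.
Byte 1: 0xE7 = 11100111, payload 0111 (4 bits).
Byte 2: 0xBF = 10111111 (10xxxxxx ✓), payload 111111.
Byte 3: 0xB7 = 10110111 (10xxxxxx ✓), payload 110111.
Concatenate: 0111111111110111 = 0x7FF7 (16 bits → U+7FF7).

U+7FF7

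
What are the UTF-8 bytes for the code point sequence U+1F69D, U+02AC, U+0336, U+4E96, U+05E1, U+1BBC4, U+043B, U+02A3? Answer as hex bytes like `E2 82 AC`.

U+1F69D: 4-byte form → F0 9F 9A 9D.
U+02AC: 2-byte form → CA AC.
U+0336: 2-byte form → CC B6.
U+4E96: 3-byte form → E4 BA 96.
U+05E1: 2-byte form → D7 A1.
U+1BBC4: 4-byte form → F0 9B AF 84.
U+043B: 2-byte form → D0 BB.
U+02A3: 2-byte form → CA A3.
Concatenated (21 bytes): F0 9F 9A 9D CA AC CC B6 E4 BA 96 D7 A1 F0 9B AF 84 D0 BB CA A3.

F0 9F 9A 9D CA AC CC B6 E4 BA 96 D7 A1 F0 9B AF 84 D0 BB CA A3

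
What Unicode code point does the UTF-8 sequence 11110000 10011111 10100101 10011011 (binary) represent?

Leading byte 0xF0 = 11110000 matches 11110xxx → 4-byte sequence.
Byte 1: 0xF0 = 11110000, payload 000 (3 bits).
Byte 2: 0x9F = 10011111 (10xxxxxx ✓), payload 011111.
Byte 3: 0xA5 = 10100101 (10xxxxxx ✓), payload 100101.
Byte 4: 0x9B = 10011011 (10xxxxxx ✓), payload 011011.
Concatenate: 000011111100101011011 = 0x1F95B (21 bits → U+1F95B).

U+1F95B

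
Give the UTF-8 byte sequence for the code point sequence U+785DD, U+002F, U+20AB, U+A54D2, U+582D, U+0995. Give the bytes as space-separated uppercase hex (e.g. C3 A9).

F1 B8 97 9D 2F E2 82 AB F2 A5 93 92 E5 A0 AD E0 A6 95

U+785DD: 4-byte form → F1 B8 97 9D.
U+002F: 1-byte form → 2F.
U+20AB: 3-byte form → E2 82 AB.
U+A54D2: 4-byte form → F2 A5 93 92.
U+582D: 3-byte form → E5 A0 AD.
U+0995: 3-byte form → E0 A6 95.
Concatenated (18 bytes): F1 B8 97 9D 2F E2 82 AB F2 A5 93 92 E5 A0 AD E0 A6 95.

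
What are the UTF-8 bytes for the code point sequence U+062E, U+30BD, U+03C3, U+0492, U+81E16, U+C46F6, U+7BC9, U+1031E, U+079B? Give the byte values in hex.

D8 AE E3 82 BD CF 83 D2 92 F2 81 B8 96 F3 84 9B B6 E7 AF 89 F0 90 8C 9E DE 9B

U+062E: 2-byte form → D8 AE.
U+30BD: 3-byte form → E3 82 BD.
U+03C3: 2-byte form → CF 83.
U+0492: 2-byte form → D2 92.
U+81E16: 4-byte form → F2 81 B8 96.
U+C46F6: 4-byte form → F3 84 9B B6.
U+7BC9: 3-byte form → E7 AF 89.
U+1031E: 4-byte form → F0 90 8C 9E.
U+079B: 2-byte form → DE 9B.
Concatenated (26 bytes): D8 AE E3 82 BD CF 83 D2 92 F2 81 B8 96 F3 84 9B B6 E7 AF 89 F0 90 8C 9E DE 9B.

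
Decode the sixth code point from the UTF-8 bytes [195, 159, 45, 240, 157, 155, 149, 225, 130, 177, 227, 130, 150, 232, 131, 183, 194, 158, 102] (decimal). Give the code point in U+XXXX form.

U+80F7

Offset 0: leading byte 0xC3 = 11000011 → 2-byte char #1 = C3 9F.
Offset 2: leading byte 0x2D = 00101101 → 1-byte char #2 = 2D.
Offset 3: leading byte 0xF0 = 11110000 → 4-byte char #3 = F0 9D 9B 95.
Offset 7: leading byte 0xE1 = 11100001 → 3-byte char #4 = E1 82 B1.
Offset 10: leading byte 0xE3 = 11100011 → 3-byte char #5 = E3 82 96.
Offset 13: leading byte 0xE8 = 11101000 → 3-byte char #6 = E8 83 B7.
Leading byte 0xE8 = 11101000 matches 1110xxxx → 3-byte sequence.
Byte 1: 0xE8 = 11101000, payload 1000 (4 bits).
Byte 2: 0x83 = 10000011 (10xxxxxx ✓), payload 000011.
Byte 3: 0xB7 = 10110111 (10xxxxxx ✓), payload 110111.
Concatenate: 1000000011110111 = 0x80F7 (16 bits → U+80F7).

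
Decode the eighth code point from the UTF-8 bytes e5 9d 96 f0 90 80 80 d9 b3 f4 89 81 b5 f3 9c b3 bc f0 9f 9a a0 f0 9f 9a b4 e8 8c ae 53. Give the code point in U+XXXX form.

Offset 0: leading byte 0xE5 = 11100101 → 3-byte char #1 = E5 9D 96.
Offset 3: leading byte 0xF0 = 11110000 → 4-byte char #2 = F0 90 80 80.
Offset 7: leading byte 0xD9 = 11011001 → 2-byte char #3 = D9 B3.
Offset 9: leading byte 0xF4 = 11110100 → 4-byte char #4 = F4 89 81 B5.
Offset 13: leading byte 0xF3 = 11110011 → 4-byte char #5 = F3 9C B3 BC.
Offset 17: leading byte 0xF0 = 11110000 → 4-byte char #6 = F0 9F 9A A0.
Offset 21: leading byte 0xF0 = 11110000 → 4-byte char #7 = F0 9F 9A B4.
Offset 25: leading byte 0xE8 = 11101000 → 3-byte char #8 = E8 8C AE.
Leading byte 0xE8 = 11101000 matches 1110xxxx → 3-byte sequence.
Byte 1: 0xE8 = 11101000, payload 1000 (4 bits).
Byte 2: 0x8C = 10001100 (10xxxxxx ✓), payload 001100.
Byte 3: 0xAE = 10101110 (10xxxxxx ✓), payload 101110.
Concatenate: 1000001100101110 = 0x832E (16 bits → U+832E).

U+832E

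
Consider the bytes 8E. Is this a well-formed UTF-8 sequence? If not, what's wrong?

invalid (continuation byte with no leading byte)

Byte 0x8E = 10001110 has the form 10xxxxxx — a continuation byte — but there is no preceding leading byte.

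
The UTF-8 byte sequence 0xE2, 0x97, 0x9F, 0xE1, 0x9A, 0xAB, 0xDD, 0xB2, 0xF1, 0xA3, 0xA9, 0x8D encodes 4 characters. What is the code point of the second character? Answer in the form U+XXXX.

U+16AB

Offset 0: leading byte 0xE2 = 11100010 → 3-byte char #1 = E2 97 9F.
Offset 3: leading byte 0xE1 = 11100001 → 3-byte char #2 = E1 9A AB.
Leading byte 0xE1 = 11100001 matches 1110xxxx → 3-byte sequence.
Byte 1: 0xE1 = 11100001, payload 0001 (4 bits).
Byte 2: 0x9A = 10011010 (10xxxxxx ✓), payload 011010.
Byte 3: 0xAB = 10101011 (10xxxxxx ✓), payload 101011.
Concatenate: 0001011010101011 = 0x16AB (16 bits → U+16AB).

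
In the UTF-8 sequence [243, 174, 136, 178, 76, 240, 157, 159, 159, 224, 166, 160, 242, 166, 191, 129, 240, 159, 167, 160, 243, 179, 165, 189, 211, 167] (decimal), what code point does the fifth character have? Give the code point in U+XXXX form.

Offset 0: leading byte 0xF3 = 11110011 → 4-byte char #1 = F3 AE 88 B2.
Offset 4: leading byte 0x4C = 01001100 → 1-byte char #2 = 4C.
Offset 5: leading byte 0xF0 = 11110000 → 4-byte char #3 = F0 9D 9F 9F.
Offset 9: leading byte 0xE0 = 11100000 → 3-byte char #4 = E0 A6 A0.
Offset 12: leading byte 0xF2 = 11110010 → 4-byte char #5 = F2 A6 BF 81.
Leading byte 0xF2 = 11110010 matches 11110xxx → 4-byte sequence.
Byte 1: 0xF2 = 11110010, payload 010 (3 bits).
Byte 2: 0xA6 = 10100110 (10xxxxxx ✓), payload 100110.
Byte 3: 0xBF = 10111111 (10xxxxxx ✓), payload 111111.
Byte 4: 0x81 = 10000001 (10xxxxxx ✓), payload 000001.
Concatenate: 010100110111111000001 = 0xA6FC1 (21 bits → U+A6FC1).

U+A6FC1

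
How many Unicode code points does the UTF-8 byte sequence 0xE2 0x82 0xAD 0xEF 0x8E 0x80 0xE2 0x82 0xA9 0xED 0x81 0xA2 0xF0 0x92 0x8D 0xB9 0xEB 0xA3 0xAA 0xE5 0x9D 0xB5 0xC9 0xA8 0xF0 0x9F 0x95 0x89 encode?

9

Byte at offset 0: 0xE2 = 11100010 → 3-byte char (#1). Advance 3.
Byte at offset 3: 0xEF = 11101111 → 3-byte char (#2). Advance 3.
Byte at offset 6: 0xE2 = 11100010 → 3-byte char (#3). Advance 3.
Byte at offset 9: 0xED = 11101101 → 3-byte char (#4). Advance 3.
Byte at offset 12: 0xF0 = 11110000 → 4-byte char (#5). Advance 4.
Byte at offset 16: 0xEB = 11101011 → 3-byte char (#6). Advance 3.
Byte at offset 19: 0xE5 = 11100101 → 3-byte char (#7). Advance 3.
Byte at offset 22: 0xC9 = 11001001 → 2-byte char (#8). Advance 2.
Byte at offset 24: 0xF0 = 11110000 → 4-byte char (#9). Advance 4.
Reached end at offset 28 after 9 code points.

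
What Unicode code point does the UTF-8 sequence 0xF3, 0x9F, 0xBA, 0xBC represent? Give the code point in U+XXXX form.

Leading byte 0xF3 = 11110011 matches 11110xxx → 4-byte sequence.
Byte 1: 0xF3 = 11110011, payload 011 (3 bits).
Byte 2: 0x9F = 10011111 (10xxxxxx ✓), payload 011111.
Byte 3: 0xBA = 10111010 (10xxxxxx ✓), payload 111010.
Byte 4: 0xBC = 10111100 (10xxxxxx ✓), payload 111100.
Concatenate: 011011111111010111100 = 0xDFEBC (21 bits → U+DFEBC).

U+DFEBC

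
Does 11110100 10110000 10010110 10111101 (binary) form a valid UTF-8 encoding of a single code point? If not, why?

invalid (encodes a value above U+10FFFF)

Leading byte 0xF4 = 11110100 → 4-byte form.
Payload = 0x1305BD, which exceeds U+10FFFF, the maximum Unicode code point. (Leading bytes F5–FF, or F4 followed by ≥ 0x90, are invalid.)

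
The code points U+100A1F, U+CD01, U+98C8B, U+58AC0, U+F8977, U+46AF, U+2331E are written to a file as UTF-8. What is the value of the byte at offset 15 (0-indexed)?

0xF3

U+100A1F → 4-byte form F4 80 A8 9F at offsets 0–3.
U+CD01 → 3-byte form EC B4 81 at offsets 4–6.
U+98C8B → 4-byte form F2 98 B2 8B at offsets 7–10.
U+58AC0 → 4-byte form F1 98 AB 80 at offsets 11–14.
U+F8977 → 4-byte form F3 B8 A5 B7 at offsets 15–18.
Offset 15 falls in char 5's range; it's byte 1 of F3 B8 A5 B7 = 0xF3.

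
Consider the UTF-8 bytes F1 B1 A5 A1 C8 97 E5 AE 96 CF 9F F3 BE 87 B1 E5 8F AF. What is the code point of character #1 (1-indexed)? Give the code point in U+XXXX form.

U+71961

Offset 0: leading byte 0xF1 = 11110001 → 4-byte char #1 = F1 B1 A5 A1.
Leading byte 0xF1 = 11110001 matches 11110xxx → 4-byte sequence.
Byte 1: 0xF1 = 11110001, payload 001 (3 bits).
Byte 2: 0xB1 = 10110001 (10xxxxxx ✓), payload 110001.
Byte 3: 0xA5 = 10100101 (10xxxxxx ✓), payload 100101.
Byte 4: 0xA1 = 10100001 (10xxxxxx ✓), payload 100001.
Concatenate: 001110001100101100001 = 0x71961 (21 bits → U+71961).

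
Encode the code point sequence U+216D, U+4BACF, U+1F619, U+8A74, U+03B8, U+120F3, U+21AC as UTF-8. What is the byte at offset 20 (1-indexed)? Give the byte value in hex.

0xB3

1-indexed offset 20 is 0-indexed offset 19.
U+216D → 3-byte form E2 85 AD at offsets 0–2.
U+4BACF → 4-byte form F1 8B AB 8F at offsets 3–6.
U+1F619 → 4-byte form F0 9F 98 99 at offsets 7–10.
U+8A74 → 3-byte form E8 A9 B4 at offsets 11–13.
U+03B8 → 2-byte form CE B8 at offsets 14–15.
U+120F3 → 4-byte form F0 92 83 B3 at offsets 16–19.
Offset 19 falls in char 6's range; it's byte 4 of F0 92 83 B3 = 0xB3.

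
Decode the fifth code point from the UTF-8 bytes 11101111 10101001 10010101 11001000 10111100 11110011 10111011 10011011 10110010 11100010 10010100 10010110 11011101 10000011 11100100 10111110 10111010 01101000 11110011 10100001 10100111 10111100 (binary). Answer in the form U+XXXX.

Offset 0: leading byte 0xEF = 11101111 → 3-byte char #1 = EF A9 95.
Offset 3: leading byte 0xC8 = 11001000 → 2-byte char #2 = C8 BC.
Offset 5: leading byte 0xF3 = 11110011 → 4-byte char #3 = F3 BB 9B B2.
Offset 9: leading byte 0xE2 = 11100010 → 3-byte char #4 = E2 94 96.
Offset 12: leading byte 0xDD = 11011101 → 2-byte char #5 = DD 83.
Leading byte 0xDD = 11011101 matches 110xxxxx → 2-byte sequence.
Byte 1: 0xDD = 11011101, payload 11101 (5 bits).
Byte 2: 0x83 = 10000011 (10xxxxxx ✓), payload 000011.
Concatenate: 11101000011 = 0x743 (11 bits → U+0743).

U+0743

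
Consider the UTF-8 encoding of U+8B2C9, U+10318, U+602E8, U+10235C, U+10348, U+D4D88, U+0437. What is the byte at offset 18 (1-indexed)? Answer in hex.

0x90

1-indexed offset 18 is 0-indexed offset 17.
U+8B2C9 → 4-byte form F2 8B 8B 89 at offsets 0–3.
U+10318 → 4-byte form F0 90 8C 98 at offsets 4–7.
U+602E8 → 4-byte form F1 A0 8B A8 at offsets 8–11.
U+10235C → 4-byte form F4 82 8D 9C at offsets 12–15.
U+10348 → 4-byte form F0 90 8D 88 at offsets 16–19.
Offset 17 falls in char 5's range; it's byte 2 of F0 90 8D 88 = 0x90.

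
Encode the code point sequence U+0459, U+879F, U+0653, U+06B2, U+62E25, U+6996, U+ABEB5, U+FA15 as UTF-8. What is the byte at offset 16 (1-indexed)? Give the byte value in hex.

1-indexed offset 16 is 0-indexed offset 15.
U+0459 → 2-byte form D1 99 at offsets 0–1.
U+879F → 3-byte form E8 9E 9F at offsets 2–4.
U+0653 → 2-byte form D9 93 at offsets 5–6.
U+06B2 → 2-byte form DA B2 at offsets 7–8.
U+62E25 → 4-byte form F1 A2 B8 A5 at offsets 9–12.
U+6996 → 3-byte form E6 A6 96 at offsets 13–15.
Offset 15 falls in char 6's range; it's byte 3 of E6 A6 96 = 0x96.

0x96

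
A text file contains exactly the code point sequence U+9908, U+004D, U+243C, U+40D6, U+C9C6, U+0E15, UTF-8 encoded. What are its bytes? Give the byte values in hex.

U+9908: 3-byte form → E9 A4 88.
U+004D: 1-byte form → 4D.
U+243C: 3-byte form → E2 90 BC.
U+40D6: 3-byte form → E4 83 96.
U+C9C6: 3-byte form → EC A7 86.
U+0E15: 3-byte form → E0 B8 95.
Concatenated (16 bytes): E9 A4 88 4D E2 90 BC E4 83 96 EC A7 86 E0 B8 95.

E9 A4 88 4D E2 90 BC E4 83 96 EC A7 86 E0 B8 95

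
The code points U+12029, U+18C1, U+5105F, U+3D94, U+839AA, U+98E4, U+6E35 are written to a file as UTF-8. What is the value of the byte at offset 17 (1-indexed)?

0xA6

1-indexed offset 17 is 0-indexed offset 16.
U+12029 → 4-byte form F0 92 80 A9 at offsets 0–3.
U+18C1 → 3-byte form E1 A3 81 at offsets 4–6.
U+5105F → 4-byte form F1 91 81 9F at offsets 7–10.
U+3D94 → 3-byte form E3 B6 94 at offsets 11–13.
U+839AA → 4-byte form F2 83 A6 AA at offsets 14–17.
Offset 16 falls in char 5's range; it's byte 3 of F2 83 A6 AA = 0xA6.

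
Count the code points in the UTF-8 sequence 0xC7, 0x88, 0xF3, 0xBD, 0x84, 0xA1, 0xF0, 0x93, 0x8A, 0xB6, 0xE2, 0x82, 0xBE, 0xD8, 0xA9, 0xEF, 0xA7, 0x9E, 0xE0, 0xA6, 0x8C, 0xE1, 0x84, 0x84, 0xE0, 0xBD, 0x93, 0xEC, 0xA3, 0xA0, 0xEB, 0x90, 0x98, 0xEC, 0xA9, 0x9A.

Byte at offset 0: 0xC7 = 11000111 → 2-byte char (#1). Advance 2.
Byte at offset 2: 0xF3 = 11110011 → 4-byte char (#2). Advance 4.
Byte at offset 6: 0xF0 = 11110000 → 4-byte char (#3). Advance 4.
Byte at offset 10: 0xE2 = 11100010 → 3-byte char (#4). Advance 3.
Byte at offset 13: 0xD8 = 11011000 → 2-byte char (#5). Advance 2.
Byte at offset 15: 0xEF = 11101111 → 3-byte char (#6). Advance 3.
Byte at offset 18: 0xE0 = 11100000 → 3-byte char (#7). Advance 3.
Byte at offset 21: 0xE1 = 11100001 → 3-byte char (#8). Advance 3.
Byte at offset 24: 0xE0 = 11100000 → 3-byte char (#9). Advance 3.
Byte at offset 27: 0xEC = 11101100 → 3-byte char (#10). Advance 3.
Byte at offset 30: 0xEB = 11101011 → 3-byte char (#11). Advance 3.
Byte at offset 33: 0xEC = 11101100 → 3-byte char (#12). Advance 3.
Reached end at offset 36 after 12 code points.

12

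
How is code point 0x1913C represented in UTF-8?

U+1913C = 0x1913C = 102716 decimal. In range U+10000–U+10FFFF → 4-byte form: 11110xxx 10xxxxxx 10xxxxxx 10xxxxxx.
Binary (21 bits): 000011001000100111100.
Split 3+6+6+6: 000 | 011001 | 000100 | 111100.
Byte 1: 11110000 = 0xF0.
Byte 2: 10011001 = 0x99.
Byte 3: 10000100 = 0x84.
Byte 4: 10111100 = 0xBC.

F0 99 84 BC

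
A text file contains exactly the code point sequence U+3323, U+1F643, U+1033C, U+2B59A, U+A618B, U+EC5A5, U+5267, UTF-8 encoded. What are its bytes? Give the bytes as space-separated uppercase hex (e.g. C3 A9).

E3 8C A3 F0 9F 99 83 F0 90 8C BC F0 AB 96 9A F2 A6 86 8B F3 AC 96 A5 E5 89 A7

U+3323: 3-byte form → E3 8C A3.
U+1F643: 4-byte form → F0 9F 99 83.
U+1033C: 4-byte form → F0 90 8C BC.
U+2B59A: 4-byte form → F0 AB 96 9A.
U+A618B: 4-byte form → F2 A6 86 8B.
U+EC5A5: 4-byte form → F3 AC 96 A5.
U+5267: 3-byte form → E5 89 A7.
Concatenated (26 bytes): E3 8C A3 F0 9F 99 83 F0 90 8C BC F0 AB 96 9A F2 A6 86 8B F3 AC 96 A5 E5 89 A7.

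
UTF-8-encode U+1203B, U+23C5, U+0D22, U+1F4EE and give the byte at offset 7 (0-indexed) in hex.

U+1203B → 4-byte form F0 92 80 BB at offsets 0–3.
U+23C5 → 3-byte form E2 8F 85 at offsets 4–6.
U+0D22 → 3-byte form E0 B4 A2 at offsets 7–9.
Offset 7 falls in char 3's range; it's byte 1 of E0 B4 A2 = 0xE0.

0xE0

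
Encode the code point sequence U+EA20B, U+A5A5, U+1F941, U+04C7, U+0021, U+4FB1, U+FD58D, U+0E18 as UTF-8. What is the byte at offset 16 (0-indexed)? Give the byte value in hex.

0xB1

U+EA20B → 4-byte form F3 AA 88 8B at offsets 0–3.
U+A5A5 → 3-byte form EA 96 A5 at offsets 4–6.
U+1F941 → 4-byte form F0 9F A5 81 at offsets 7–10.
U+04C7 → 2-byte form D3 87 at offsets 11–12.
U+0021 → 1-byte form 21 at offsets 13–13.
U+4FB1 → 3-byte form E4 BE B1 at offsets 14–16.
Offset 16 falls in char 6's range; it's byte 3 of E4 BE B1 = 0xB1.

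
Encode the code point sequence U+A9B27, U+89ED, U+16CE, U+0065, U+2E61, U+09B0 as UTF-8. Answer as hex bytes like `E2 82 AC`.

U+A9B27: 4-byte form → F2 A9 AC A7.
U+89ED: 3-byte form → E8 A7 AD.
U+16CE: 3-byte form → E1 9B 8E.
U+0065: 1-byte form → 65.
U+2E61: 3-byte form → E2 B9 A1.
U+09B0: 3-byte form → E0 A6 B0.
Concatenated (17 bytes): F2 A9 AC A7 E8 A7 AD E1 9B 8E 65 E2 B9 A1 E0 A6 B0.

F2 A9 AC A7 E8 A7 AD E1 9B 8E 65 E2 B9 A1 E0 A6 B0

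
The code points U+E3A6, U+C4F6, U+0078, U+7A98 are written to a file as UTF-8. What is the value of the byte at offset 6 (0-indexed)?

U+E3A6 → 3-byte form EE 8E A6 at offsets 0–2.
U+C4F6 → 3-byte form EC 93 B6 at offsets 3–5.
U+0078 → 1-byte form 78 at offsets 6–6.
Offset 6 falls in char 3's range; it's byte 1 of 78 = 0x78.

0x78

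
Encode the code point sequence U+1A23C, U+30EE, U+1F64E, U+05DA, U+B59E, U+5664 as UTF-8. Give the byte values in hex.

U+1A23C: 4-byte form → F0 9A 88 BC.
U+30EE: 3-byte form → E3 83 AE.
U+1F64E: 4-byte form → F0 9F 99 8E.
U+05DA: 2-byte form → D7 9A.
U+B59E: 3-byte form → EB 96 9E.
U+5664: 3-byte form → E5 99 A4.
Concatenated (19 bytes): F0 9A 88 BC E3 83 AE F0 9F 99 8E D7 9A EB 96 9E E5 99 A4.

F0 9A 88 BC E3 83 AE F0 9F 99 8E D7 9A EB 96 9E E5 99 A4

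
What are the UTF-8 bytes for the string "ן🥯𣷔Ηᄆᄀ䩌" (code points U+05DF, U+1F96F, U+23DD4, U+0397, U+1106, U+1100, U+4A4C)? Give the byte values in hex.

D7 9F F0 9F A5 AF F0 A3 B7 94 CE 97 E1 84 86 E1 84 80 E4 A9 8C

U+05DF: 2-byte form → D7 9F.
U+1F96F: 4-byte form → F0 9F A5 AF.
U+23DD4: 4-byte form → F0 A3 B7 94.
U+0397: 2-byte form → CE 97.
U+1106: 3-byte form → E1 84 86.
U+1100: 3-byte form → E1 84 80.
U+4A4C: 3-byte form → E4 A9 8C.
Concatenated (21 bytes): D7 9F F0 9F A5 AF F0 A3 B7 94 CE 97 E1 84 86 E1 84 80 E4 A9 8C.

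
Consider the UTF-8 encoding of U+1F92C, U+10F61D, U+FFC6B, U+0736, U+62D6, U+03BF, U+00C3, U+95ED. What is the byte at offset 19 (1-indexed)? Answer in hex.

1-indexed offset 19 is 0-indexed offset 18.
U+1F92C → 4-byte form F0 9F A4 AC at offsets 0–3.
U+10F61D → 4-byte form F4 8F 98 9D at offsets 4–7.
U+FFC6B → 4-byte form F3 BF B1 AB at offsets 8–11.
U+0736 → 2-byte form DC B6 at offsets 12–13.
U+62D6 → 3-byte form E6 8B 96 at offsets 14–16.
U+03BF → 2-byte form CE BF at offsets 17–18.
Offset 18 falls in char 6's range; it's byte 2 of CE BF = 0xBF.

0xBF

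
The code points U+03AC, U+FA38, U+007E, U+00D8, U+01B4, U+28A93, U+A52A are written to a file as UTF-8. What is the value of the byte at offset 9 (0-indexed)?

U+03AC → 2-byte form CE AC at offsets 0–1.
U+FA38 → 3-byte form EF A8 B8 at offsets 2–4.
U+007E → 1-byte form 7E at offsets 5–5.
U+00D8 → 2-byte form C3 98 at offsets 6–7.
U+01B4 → 2-byte form C6 B4 at offsets 8–9.
Offset 9 falls in char 5's range; it's byte 2 of C6 B4 = 0xB4.

0xB4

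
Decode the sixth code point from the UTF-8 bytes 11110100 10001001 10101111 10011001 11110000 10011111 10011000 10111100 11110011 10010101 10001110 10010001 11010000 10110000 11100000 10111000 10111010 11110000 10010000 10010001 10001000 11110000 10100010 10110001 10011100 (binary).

Offset 0: leading byte 0xF4 = 11110100 → 4-byte char #1 = F4 89 AF 99.
Offset 4: leading byte 0xF0 = 11110000 → 4-byte char #2 = F0 9F 98 BC.
Offset 8: leading byte 0xF3 = 11110011 → 4-byte char #3 = F3 95 8E 91.
Offset 12: leading byte 0xD0 = 11010000 → 2-byte char #4 = D0 B0.
Offset 14: leading byte 0xE0 = 11100000 → 3-byte char #5 = E0 B8 BA.
Offset 17: leading byte 0xF0 = 11110000 → 4-byte char #6 = F0 90 91 88.
Leading byte 0xF0 = 11110000 matches 11110xxx → 4-byte sequence.
Byte 1: 0xF0 = 11110000, payload 000 (3 bits).
Byte 2: 0x90 = 10010000 (10xxxxxx ✓), payload 010000.
Byte 3: 0x91 = 10010001 (10xxxxxx ✓), payload 010001.
Byte 4: 0x88 = 10001000 (10xxxxxx ✓), payload 001000.
Concatenate: 000010000010001001000 = 0x10448 (21 bits → U+10448).

U+10448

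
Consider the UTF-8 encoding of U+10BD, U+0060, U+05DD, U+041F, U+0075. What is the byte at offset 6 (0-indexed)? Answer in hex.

U+10BD → 3-byte form E1 82 BD at offsets 0–2.
U+0060 → 1-byte form 60 at offsets 3–3.
U+05DD → 2-byte form D7 9D at offsets 4–5.
U+041F → 2-byte form D0 9F at offsets 6–7.
Offset 6 falls in char 4's range; it's byte 1 of D0 9F = 0xD0.

0xD0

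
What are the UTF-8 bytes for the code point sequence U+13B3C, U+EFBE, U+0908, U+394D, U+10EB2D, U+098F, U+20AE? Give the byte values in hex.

F0 93 AC BC EE BE BE E0 A4 88 E3 A5 8D F4 8E AC AD E0 A6 8F E2 82 AE

U+13B3C: 4-byte form → F0 93 AC BC.
U+EFBE: 3-byte form → EE BE BE.
U+0908: 3-byte form → E0 A4 88.
U+394D: 3-byte form → E3 A5 8D.
U+10EB2D: 4-byte form → F4 8E AC AD.
U+098F: 3-byte form → E0 A6 8F.
U+20AE: 3-byte form → E2 82 AE.
Concatenated (23 bytes): F0 93 AC BC EE BE BE E0 A4 88 E3 A5 8D F4 8E AC AD E0 A6 8F E2 82 AE.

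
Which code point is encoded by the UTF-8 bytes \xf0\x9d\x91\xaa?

Leading byte 0xF0 = 11110000 matches 11110xxx → 4-byte sequence.
Byte 1: 0xF0 = 11110000, payload 000 (3 bits).
Byte 2: 0x9D = 10011101 (10xxxxxx ✓), payload 011101.
Byte 3: 0x91 = 10010001 (10xxxxxx ✓), payload 010001.
Byte 4: 0xAA = 10101010 (10xxxxxx ✓), payload 101010.
Concatenate: 000011101010001101010 = 0x1D46A (21 bits → U+1D46A).

U+1D46A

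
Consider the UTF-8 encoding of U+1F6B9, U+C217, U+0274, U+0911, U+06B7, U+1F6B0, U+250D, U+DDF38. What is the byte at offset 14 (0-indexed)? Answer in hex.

0xF0

U+1F6B9 → 4-byte form F0 9F 9A B9 at offsets 0–3.
U+C217 → 3-byte form EC 88 97 at offsets 4–6.
U+0274 → 2-byte form C9 B4 at offsets 7–8.
U+0911 → 3-byte form E0 A4 91 at offsets 9–11.
U+06B7 → 2-byte form DA B7 at offsets 12–13.
U+1F6B0 → 4-byte form F0 9F 9A B0 at offsets 14–17.
Offset 14 falls in char 6's range; it's byte 1 of F0 9F 9A B0 = 0xF0.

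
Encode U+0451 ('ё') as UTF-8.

D1 91

U+0451 = 0x451 = 1105 decimal. In range U+0080–U+07FF → 2-byte form: 110xxxxx 10xxxxxx.
Binary (11 bits): 10001010001.
Split 5+6: 10001 | 010001.
Byte 1: 11010001 = 0xD1.
Byte 2: 10010001 = 0x91.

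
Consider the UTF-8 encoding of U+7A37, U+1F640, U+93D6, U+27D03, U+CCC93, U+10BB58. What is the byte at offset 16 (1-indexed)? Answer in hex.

1-indexed offset 16 is 0-indexed offset 15.
U+7A37 → 3-byte form E7 A8 B7 at offsets 0–2.
U+1F640 → 4-byte form F0 9F 99 80 at offsets 3–6.
U+93D6 → 3-byte form E9 8F 96 at offsets 7–9.
U+27D03 → 4-byte form F0 A7 B4 83 at offsets 10–13.
U+CCC93 → 4-byte form F3 8C B2 93 at offsets 14–17.
Offset 15 falls in char 5's range; it's byte 2 of F3 8C B2 93 = 0x8C.

0x8C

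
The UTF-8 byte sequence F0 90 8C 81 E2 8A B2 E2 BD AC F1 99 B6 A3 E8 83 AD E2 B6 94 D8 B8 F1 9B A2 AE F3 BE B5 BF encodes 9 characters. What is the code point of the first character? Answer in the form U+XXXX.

U+10301

Offset 0: leading byte 0xF0 = 11110000 → 4-byte char #1 = F0 90 8C 81.
Leading byte 0xF0 = 11110000 matches 11110xxx → 4-byte sequence.
Byte 1: 0xF0 = 11110000, payload 000 (3 bits).
Byte 2: 0x90 = 10010000 (10xxxxxx ✓), payload 010000.
Byte 3: 0x8C = 10001100 (10xxxxxx ✓), payload 001100.
Byte 4: 0x81 = 10000001 (10xxxxxx ✓), payload 000001.
Concatenate: 000010000001100000001 = 0x10301 (21 bits → U+10301).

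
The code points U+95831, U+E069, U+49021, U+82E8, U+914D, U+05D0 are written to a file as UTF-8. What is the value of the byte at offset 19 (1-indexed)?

1-indexed offset 19 is 0-indexed offset 18.
U+95831 → 4-byte form F2 95 A0 B1 at offsets 0–3.
U+E069 → 3-byte form EE 81 A9 at offsets 4–6.
U+49021 → 4-byte form F1 89 80 A1 at offsets 7–10.
U+82E8 → 3-byte form E8 8B A8 at offsets 11–13.
U+914D → 3-byte form E9 85 8D at offsets 14–16.
U+05D0 → 2-byte form D7 90 at offsets 17–18.
Offset 18 falls in char 6's range; it's byte 2 of D7 90 = 0x90.

0x90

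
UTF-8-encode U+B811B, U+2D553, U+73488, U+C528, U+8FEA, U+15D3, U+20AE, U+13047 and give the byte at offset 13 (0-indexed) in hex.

U+B811B → 4-byte form F2 B8 84 9B at offsets 0–3.
U+2D553 → 4-byte form F0 AD 95 93 at offsets 4–7.
U+73488 → 4-byte form F1 B3 92 88 at offsets 8–11.
U+C528 → 3-byte form EC 94 A8 at offsets 12–14.
Offset 13 falls in char 4's range; it's byte 2 of EC 94 A8 = 0x94.

0x94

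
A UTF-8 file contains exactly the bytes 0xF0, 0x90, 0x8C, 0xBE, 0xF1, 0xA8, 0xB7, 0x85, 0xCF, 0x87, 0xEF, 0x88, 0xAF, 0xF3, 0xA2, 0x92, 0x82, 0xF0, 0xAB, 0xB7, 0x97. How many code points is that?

Byte at offset 0: 0xF0 = 11110000 → 4-byte char (#1). Advance 4.
Byte at offset 4: 0xF1 = 11110001 → 4-byte char (#2). Advance 4.
Byte at offset 8: 0xCF = 11001111 → 2-byte char (#3). Advance 2.
Byte at offset 10: 0xEF = 11101111 → 3-byte char (#4). Advance 3.
Byte at offset 13: 0xF3 = 11110011 → 4-byte char (#5). Advance 4.
Byte at offset 17: 0xF0 = 11110000 → 4-byte char (#6). Advance 4.
Reached end at offset 21 after 6 code points.

6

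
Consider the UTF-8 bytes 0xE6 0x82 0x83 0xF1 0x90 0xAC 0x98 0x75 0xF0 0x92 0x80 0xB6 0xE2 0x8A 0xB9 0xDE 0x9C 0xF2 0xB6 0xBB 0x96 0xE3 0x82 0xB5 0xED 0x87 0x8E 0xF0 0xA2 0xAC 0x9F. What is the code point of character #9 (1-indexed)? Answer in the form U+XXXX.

U+D1CE

Offset 0: leading byte 0xE6 = 11100110 → 3-byte char #1 = E6 82 83.
Offset 3: leading byte 0xF1 = 11110001 → 4-byte char #2 = F1 90 AC 98.
Offset 7: leading byte 0x75 = 01110101 → 1-byte char #3 = 75.
Offset 8: leading byte 0xF0 = 11110000 → 4-byte char #4 = F0 92 80 B6.
Offset 12: leading byte 0xE2 = 11100010 → 3-byte char #5 = E2 8A B9.
Offset 15: leading byte 0xDE = 11011110 → 2-byte char #6 = DE 9C.
Offset 17: leading byte 0xF2 = 11110010 → 4-byte char #7 = F2 B6 BB 96.
Offset 21: leading byte 0xE3 = 11100011 → 3-byte char #8 = E3 82 B5.
Offset 24: leading byte 0xED = 11101101 → 3-byte char #9 = ED 87 8E.
Leading byte 0xED = 11101101 matches 1110xxxx → 3-byte sequence.
Byte 1: 0xED = 11101101, payload 1101 (4 bits).
Byte 2: 0x87 = 10000111 (10xxxxxx ✓), payload 000111.
Byte 3: 0x8E = 10001110 (10xxxxxx ✓), payload 001110.
Concatenate: 1101000111001110 = 0xD1CE (16 bits → U+D1CE).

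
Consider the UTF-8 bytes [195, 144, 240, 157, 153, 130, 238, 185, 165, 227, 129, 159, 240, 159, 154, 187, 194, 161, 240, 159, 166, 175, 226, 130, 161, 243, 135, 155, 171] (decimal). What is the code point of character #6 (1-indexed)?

Offset 0: leading byte 0xC3 = 11000011 → 2-byte char #1 = C3 90.
Offset 2: leading byte 0xF0 = 11110000 → 4-byte char #2 = F0 9D 99 82.
Offset 6: leading byte 0xEE = 11101110 → 3-byte char #3 = EE B9 A5.
Offset 9: leading byte 0xE3 = 11100011 → 3-byte char #4 = E3 81 9F.
Offset 12: leading byte 0xF0 = 11110000 → 4-byte char #5 = F0 9F 9A BB.
Offset 16: leading byte 0xC2 = 11000010 → 2-byte char #6 = C2 A1.
Leading byte 0xC2 = 11000010 matches 110xxxxx → 2-byte sequence.
Byte 1: 0xC2 = 11000010, payload 00010 (5 bits).
Byte 2: 0xA1 = 10100001 (10xxxxxx ✓), payload 100001.
Concatenate: 00010100001 = 0xA1 (11 bits → U+00A1).

U+00A1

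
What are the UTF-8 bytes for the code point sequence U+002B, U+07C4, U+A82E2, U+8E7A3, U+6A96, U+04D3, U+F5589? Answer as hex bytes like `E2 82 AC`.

U+002B: 1-byte form → 2B.
U+07C4: 2-byte form → DF 84.
U+A82E2: 4-byte form → F2 A8 8B A2.
U+8E7A3: 4-byte form → F2 8E 9E A3.
U+6A96: 3-byte form → E6 AA 96.
U+04D3: 2-byte form → D3 93.
U+F5589: 4-byte form → F3 B5 96 89.
Concatenated (20 bytes): 2B DF 84 F2 A8 8B A2 F2 8E 9E A3 E6 AA 96 D3 93 F3 B5 96 89.

2B DF 84 F2 A8 8B A2 F2 8E 9E A3 E6 AA 96 D3 93 F3 B5 96 89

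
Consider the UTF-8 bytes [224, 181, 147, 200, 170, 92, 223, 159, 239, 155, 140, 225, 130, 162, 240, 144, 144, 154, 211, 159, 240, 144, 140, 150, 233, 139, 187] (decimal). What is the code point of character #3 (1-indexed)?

U+005C

Offset 0: leading byte 0xE0 = 11100000 → 3-byte char #1 = E0 B5 93.
Offset 3: leading byte 0xC8 = 11001000 → 2-byte char #2 = C8 AA.
Offset 5: leading byte 0x5C = 01011100 → 1-byte char #3 = 5C.
Leading byte 0x5C = 01011100 matches 0xxxxxxx → 1-byte sequence.
Byte 1: 0x5C = 01011100, payload 1011100 (7 bits).
Concatenate: 1011100 = 0x5C (7 bits → U+005C).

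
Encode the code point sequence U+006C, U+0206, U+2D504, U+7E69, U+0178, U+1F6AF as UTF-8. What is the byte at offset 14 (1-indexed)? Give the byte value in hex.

0x9F

1-indexed offset 14 is 0-indexed offset 13.
U+006C → 1-byte form 6C at offsets 0–0.
U+0206 → 2-byte form C8 86 at offsets 1–2.
U+2D504 → 4-byte form F0 AD 94 84 at offsets 3–6.
U+7E69 → 3-byte form E7 B9 A9 at offsets 7–9.
U+0178 → 2-byte form C5 B8 at offsets 10–11.
U+1F6AF → 4-byte form F0 9F 9A AF at offsets 12–15.
Offset 13 falls in char 6's range; it's byte 2 of F0 9F 9A AF = 0x9F.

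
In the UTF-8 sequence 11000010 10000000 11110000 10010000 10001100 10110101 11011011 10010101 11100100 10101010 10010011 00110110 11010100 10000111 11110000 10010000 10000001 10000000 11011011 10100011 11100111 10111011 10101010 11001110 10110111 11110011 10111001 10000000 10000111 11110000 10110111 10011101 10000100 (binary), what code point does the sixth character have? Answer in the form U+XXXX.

Offset 0: leading byte 0xC2 = 11000010 → 2-byte char #1 = C2 80.
Offset 2: leading byte 0xF0 = 11110000 → 4-byte char #2 = F0 90 8C B5.
Offset 6: leading byte 0xDB = 11011011 → 2-byte char #3 = DB 95.
Offset 8: leading byte 0xE4 = 11100100 → 3-byte char #4 = E4 AA 93.
Offset 11: leading byte 0x36 = 00110110 → 1-byte char #5 = 36.
Offset 12: leading byte 0xD4 = 11010100 → 2-byte char #6 = D4 87.
Leading byte 0xD4 = 11010100 matches 110xxxxx → 2-byte sequence.
Byte 1: 0xD4 = 11010100, payload 10100 (5 bits).
Byte 2: 0x87 = 10000111 (10xxxxxx ✓), payload 000111.
Concatenate: 10100000111 = 0x507 (11 bits → U+0507).

U+0507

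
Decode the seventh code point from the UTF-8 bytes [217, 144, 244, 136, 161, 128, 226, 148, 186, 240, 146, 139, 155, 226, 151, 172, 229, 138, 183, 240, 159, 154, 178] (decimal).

U+1F6B2

Offset 0: leading byte 0xD9 = 11011001 → 2-byte char #1 = D9 90.
Offset 2: leading byte 0xF4 = 11110100 → 4-byte char #2 = F4 88 A1 80.
Offset 6: leading byte 0xE2 = 11100010 → 3-byte char #3 = E2 94 BA.
Offset 9: leading byte 0xF0 = 11110000 → 4-byte char #4 = F0 92 8B 9B.
Offset 13: leading byte 0xE2 = 11100010 → 3-byte char #5 = E2 97 AC.
Offset 16: leading byte 0xE5 = 11100101 → 3-byte char #6 = E5 8A B7.
Offset 19: leading byte 0xF0 = 11110000 → 4-byte char #7 = F0 9F 9A B2.
Leading byte 0xF0 = 11110000 matches 11110xxx → 4-byte sequence.
Byte 1: 0xF0 = 11110000, payload 000 (3 bits).
Byte 2: 0x9F = 10011111 (10xxxxxx ✓), payload 011111.
Byte 3: 0x9A = 10011010 (10xxxxxx ✓), payload 011010.
Byte 4: 0xB2 = 10110010 (10xxxxxx ✓), payload 110010.
Concatenate: 000011111011010110010 = 0x1F6B2 (21 bits → U+1F6B2).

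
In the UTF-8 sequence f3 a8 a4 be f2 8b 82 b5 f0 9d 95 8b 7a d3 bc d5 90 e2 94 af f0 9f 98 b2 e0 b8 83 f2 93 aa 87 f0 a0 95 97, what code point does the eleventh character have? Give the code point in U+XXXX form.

U+20557

Offset 0: leading byte 0xF3 = 11110011 → 4-byte char #1 = F3 A8 A4 BE.
Offset 4: leading byte 0xF2 = 11110010 → 4-byte char #2 = F2 8B 82 B5.
Offset 8: leading byte 0xF0 = 11110000 → 4-byte char #3 = F0 9D 95 8B.
Offset 12: leading byte 0x7A = 01111010 → 1-byte char #4 = 7A.
Offset 13: leading byte 0xD3 = 11010011 → 2-byte char #5 = D3 BC.
Offset 15: leading byte 0xD5 = 11010101 → 2-byte char #6 = D5 90.
Offset 17: leading byte 0xE2 = 11100010 → 3-byte char #7 = E2 94 AF.
Offset 20: leading byte 0xF0 = 11110000 → 4-byte char #8 = F0 9F 98 B2.
Offset 24: leading byte 0xE0 = 11100000 → 3-byte char #9 = E0 B8 83.
Offset 27: leading byte 0xF2 = 11110010 → 4-byte char #10 = F2 93 AA 87.
Offset 31: leading byte 0xF0 = 11110000 → 4-byte char #11 = F0 A0 95 97.
Leading byte 0xF0 = 11110000 matches 11110xxx → 4-byte sequence.
Byte 1: 0xF0 = 11110000, payload 000 (3 bits).
Byte 2: 0xA0 = 10100000 (10xxxxxx ✓), payload 100000.
Byte 3: 0x95 = 10010101 (10xxxxxx ✓), payload 010101.
Byte 4: 0x97 = 10010111 (10xxxxxx ✓), payload 010111.
Concatenate: 000100000010101010111 = 0x20557 (21 bits → U+20557).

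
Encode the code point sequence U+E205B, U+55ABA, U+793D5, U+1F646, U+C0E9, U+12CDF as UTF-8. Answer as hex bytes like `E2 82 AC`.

F3 A2 81 9B F1 95 AA BA F1 B9 8F 95 F0 9F 99 86 EC 83 A9 F0 92 B3 9F

U+E205B: 4-byte form → F3 A2 81 9B.
U+55ABA: 4-byte form → F1 95 AA BA.
U+793D5: 4-byte form → F1 B9 8F 95.
U+1F646: 4-byte form → F0 9F 99 86.
U+C0E9: 3-byte form → EC 83 A9.
U+12CDF: 4-byte form → F0 92 B3 9F.
Concatenated (23 bytes): F3 A2 81 9B F1 95 AA BA F1 B9 8F 95 F0 9F 99 86 EC 83 A9 F0 92 B3 9F.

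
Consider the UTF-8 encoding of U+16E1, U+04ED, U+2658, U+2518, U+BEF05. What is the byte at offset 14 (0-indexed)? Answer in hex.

U+16E1 → 3-byte form E1 9B A1 at offsets 0–2.
U+04ED → 2-byte form D3 AD at offsets 3–4.
U+2658 → 3-byte form E2 99 98 at offsets 5–7.
U+2518 → 3-byte form E2 94 98 at offsets 8–10.
U+BEF05 → 4-byte form F2 BE BC 85 at offsets 11–14.
Offset 14 falls in char 5's range; it's byte 4 of F2 BE BC 85 = 0x85.

0x85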